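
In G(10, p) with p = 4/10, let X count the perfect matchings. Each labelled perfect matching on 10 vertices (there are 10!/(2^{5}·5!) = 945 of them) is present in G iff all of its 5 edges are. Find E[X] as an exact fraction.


K_10 has 10!/(2^{5}·5!) = 945 labelled perfect matchings.
For each such perfect matching H, let X_H = 1 if all 5 edges of H are present in G. Then P[X_H = 1] = p^{5} = (2/5)^{5} = 32/3125.
By linearity: E[X] = Σ_H E[X_H] = 945 · p^{5} = 945 · 32/3125 = 6048/625.
Numerically: E[X] ≈ 9.68.

E[X] = 945 · (2/5)^{5} = 6048/625 ≈ 9.68.


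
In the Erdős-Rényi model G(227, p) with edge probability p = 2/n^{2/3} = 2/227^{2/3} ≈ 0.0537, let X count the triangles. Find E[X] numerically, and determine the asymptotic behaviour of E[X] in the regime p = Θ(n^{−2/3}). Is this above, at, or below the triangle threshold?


Number of potential triangles: C(227, 3) = 1923825.
Each occurs with probability p³ ≈ (0.0537)³ ≈ 1.55252e-04.
By linearity: E[X] = C(227, 3)·p³ ≈ 1923825 · 1.55252e-04 ≈ 298.678.
Since α = 2/3 < 1, p = c/n^{2/3} ≫ 1/n is above the triangle threshold p ~ 1/n. Asymptotically E[X] ~ (c³/6)·n^{3(1−α)} = (2³/6)·n^{1} → ∞; triangles are abundant w.h.p.

E[X] ≈ 298.678; in regime p = Θ(1/n^{2/3}) E[X] diverges (above the triangle threshold p ~ 1/n).


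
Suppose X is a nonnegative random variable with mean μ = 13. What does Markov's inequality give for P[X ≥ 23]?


μ = E[X] = 13, a = 23.
Markov: P[X ≥ 23] ≤ μ/a = (13)/23 = 13/23.
Numerically: ≈ 0.56522.
(Since a = 23 > μ = 13.00000, the bound 13/23 is < 1 and informative.)

P[X ≥ 23] ≤ 13/23 ≈ 0.56522.


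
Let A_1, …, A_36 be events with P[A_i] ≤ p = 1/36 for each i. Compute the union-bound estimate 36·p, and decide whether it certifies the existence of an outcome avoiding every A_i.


Union bound: P[∪_{i=1}^{36} A_i] ≤ Σ_i P[A_i] ≤ 36·p = 36·(1/36) = 1.
Numerically: 1 ≈ 1.0000.
Is 1 < 1? NO.
Since the bound 1 is ≥ 1, the union bound is uninformative here; it does NOT by itself certify existence.

36·p = 1 ≈ 1.0000; existence NOT certified by the union bound.


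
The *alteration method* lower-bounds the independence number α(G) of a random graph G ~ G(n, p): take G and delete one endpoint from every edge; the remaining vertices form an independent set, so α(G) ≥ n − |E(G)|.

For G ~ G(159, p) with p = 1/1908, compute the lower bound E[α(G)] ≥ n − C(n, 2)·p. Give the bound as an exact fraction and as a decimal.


E[|E(G)|] = C(159, 2)·p = 12561 · (1/1908) = 79/12.
E[α(G)] ≥ n − E[|E(G)|] = 159 − 79/12 = 1829/12.
Numerically: ≈ 152.416667.
(This is only a lower bound; the true E[α(G)] may be larger.)

E[α(G)] ≥ 1829/12 ≈ 152.416667.


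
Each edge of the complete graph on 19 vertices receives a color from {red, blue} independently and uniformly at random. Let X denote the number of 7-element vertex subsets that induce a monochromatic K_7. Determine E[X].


Let X = Σ_S X_S over the C(19, 7) = 50388 subsets S of size 7, where X_S = 1 if the K_7 on S is monochromatic.
For a fixed S, the K_7 on S has C(7, 2) = 21 edges. P[all 21 edges red] = (1/2)^21, and likewise for blue, so P[monochromatic] = 2·(1/2)^21 = 2^{1 − 21} = 1/1048576.
Summing: E[X] = C(19, 7) · 2^{1 − 21} = 50388 · 1/1048576 = 12597/262144.
Numerically: E[X] ≈ 0.0481.

E[X] = C(19,7)·2^(1−C(7,2)) = 12597/262144 ≈ 0.0481.


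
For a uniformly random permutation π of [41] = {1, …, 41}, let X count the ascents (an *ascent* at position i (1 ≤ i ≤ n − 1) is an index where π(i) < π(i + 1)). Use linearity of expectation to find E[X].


Write X = Σ X_I over i = 1, …, 40, with X_I the indicator of one ascent.
There are 40 indicators.
For each fixed i, the pair (π(i), π(i+1)) is a uniformly random ordered pair of distinct values from {1, …, 41}; by symmetry P[π(i) < π(i+1)] = 1/2.
By linearity: E[X] = 40 · (1/2) = (41 − 1) · (1/2) = 20 ≈ 20.000.

E[X] = 20 = 20.000.


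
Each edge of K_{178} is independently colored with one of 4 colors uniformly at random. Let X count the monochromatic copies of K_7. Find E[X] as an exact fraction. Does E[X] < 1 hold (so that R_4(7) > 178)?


E[X] = C(178, 7) · 4^{1 − 21} = 996867063280 · 4^{−20} = 996867063280/1099511627776.
As a reduced fraction: E[X] = 62304191455/68719476736 ≈ 0.90665.
Is E[X] < 1? YES.
Since E[X] < 1, there exists a 4-coloring of K_{178} with no monochromatic K_7; hence R_4(7) > 178.

E[X] = 62304191455/68719476736 ≈ 0.90665; E[X] < 1, so R_4(7) > 178.


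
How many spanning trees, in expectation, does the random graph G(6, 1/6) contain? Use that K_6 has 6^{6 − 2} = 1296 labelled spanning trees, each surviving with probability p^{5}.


K_6 has 6^{6 − 2} = 1296 labelled spanning trees.
For each such spanning tree H, let X_H = 1 if all 5 edges of H are present in G. Then P[X_H = 1] = p^{5} = (1/6)^{5} = 1/7776.
By linearity of expectation: E[X] = Σ_H E[X_H] = 1296 · p^{5} = 1296 · 1/7776 = 1/6.
Numerically: E[X] ≈ 0.1667.

E[X] = 1296 · (1/6)^{5} = 1/6 ≈ 0.1667.


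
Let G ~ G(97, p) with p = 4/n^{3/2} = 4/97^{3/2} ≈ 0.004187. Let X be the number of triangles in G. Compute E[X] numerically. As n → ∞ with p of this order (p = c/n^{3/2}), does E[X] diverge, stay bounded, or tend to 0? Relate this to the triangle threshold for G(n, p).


Number of potential triangles: C(97, 3) = 147440.
Each occurs with probability p³ ≈ (0.004187)³ ≈ 7.340188e-08.
By linearity: E[X] = C(97, 3)·p³ ≈ 147440 · 7.340188e-08 ≈ 0.0108.
Since α = 3/2 > 1, p = c/n^{3/2} = o(1/n) is below the triangle threshold p ~ 1/n. Asymptotically E[X] ~ (c³/6)·n^{3(1−α)} = (4³/6)·n^{-1.5} → 0, so by Markov's inequality G has no triangles w.h.p.

E[X] ≈ 0.0108; in regime p = Θ(1/n^{3/2}) E[X] tends to 0 (below the triangle threshold p ~ 1/n).


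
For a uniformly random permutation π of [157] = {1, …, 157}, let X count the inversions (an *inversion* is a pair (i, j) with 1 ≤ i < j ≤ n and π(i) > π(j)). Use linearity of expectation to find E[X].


Write X = Σ X_I over the C(157, 2) = 12246 pairs i < j, with X_I the indicator of one inversion.
There are 12246 indicators.
For each fixed pair i < j, the values π(i) and π(j) are two distinct elements of {1, …, 157} in uniformly random order; by symmetry P[π(i) > π(j)] = 1/2.
By linearity: E[X] = 12246 · (1/2) = C(157, 2) · (1/2) = 12246/2 = 6123 ≈ 6123.0000.

E[X] = 6123 = 6123.0000.


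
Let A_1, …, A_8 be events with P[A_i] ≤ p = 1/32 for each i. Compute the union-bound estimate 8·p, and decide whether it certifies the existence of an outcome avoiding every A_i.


Union bound: P[∪_{i=1}^{8} A_i] ≤ Σ_i P[A_i] ≤ 8·p = 8·(1/32) = 1/4.
Numerically: 1/4 ≈ 0.250000.
Is 1/4 < 1? YES.
Since P[∪ A_i] ≤ 1/4 < 1, the complement has P[∩ A_i^c] ≥ 1 − 1/4 = 3/4 > 0, so some outcome avoids every A_i.

8·p = 1/4 ≈ 0.250000; existence CERTIFIED by the union bound.


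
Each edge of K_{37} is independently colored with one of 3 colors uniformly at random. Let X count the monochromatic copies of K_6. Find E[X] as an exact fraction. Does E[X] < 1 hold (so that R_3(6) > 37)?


E[X] = C(37, 6) · 3^{1 − 15} = 2324784 · 3^{−14} = 2324784/4782969.
As a reduced fraction: E[X] = 774928/1594323 ≈ 0.48605.
Is E[X] < 1? YES.
Since E[X] < 1, there exists a 3-coloring of K_{37} with no monochromatic K_6; hence R_3(6) > 37.

E[X] = 774928/1594323 ≈ 0.48605; E[X] < 1, so R_3(6) > 37.


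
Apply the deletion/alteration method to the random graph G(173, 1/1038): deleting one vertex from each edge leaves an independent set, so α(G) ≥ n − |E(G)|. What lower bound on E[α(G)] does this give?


E[|E(G)|] = C(173, 2)·p = 14878 · (1/1038) = 43/3.
E[α(G)] ≥ n − E[|E(G)|] = 173 − 43/3 = 476/3.
Numerically: ≈ 158.66667.
(This is only a lower bound; the true E[α(G)] may be larger.)

E[α(G)] ≥ 476/3 ≈ 158.66667.


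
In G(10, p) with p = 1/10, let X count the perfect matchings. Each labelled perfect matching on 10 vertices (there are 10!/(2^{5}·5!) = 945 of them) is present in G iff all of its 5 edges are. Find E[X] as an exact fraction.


K_10 has 10!/(2^{5}·5!) = 945 labelled perfect matchings.
For each such perfect matching H, let X_H = 1 if all 5 edges of H are present in G. Then P[X_H = 1] = p^{5} = (1/10)^{5} = 1/100000.
By linearity: E[X] = Σ_H E[X_H] = 945 · p^{5} = 945 · 1/100000 = 189/20000.
Numerically: E[X] ≈ 0.00945.

E[X] = 945 · (1/10)^{5} = 189/20000 ≈ 0.00945.


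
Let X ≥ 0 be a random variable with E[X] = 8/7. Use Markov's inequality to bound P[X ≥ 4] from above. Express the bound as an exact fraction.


μ = E[X] = 8/7, a = 4.
Markov: P[X ≥ 4] ≤ μ/a = (8/7)/4 = 2/7.
Numerically: ≈ 0.28571.
(Since a = 4 > μ = 1.14286, the bound 2/7 is < 1 and informative.)

P[X ≥ 4] ≤ 2/7 ≈ 0.28571.


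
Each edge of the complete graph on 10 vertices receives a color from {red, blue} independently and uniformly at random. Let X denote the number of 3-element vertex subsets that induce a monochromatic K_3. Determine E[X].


Let X = Σ_S X_S over the C(10, 3) = 120 subsets S of size 3, where X_S = 1 if the K_3 on S is monochromatic.
For a fixed S, the K_3 on S has C(3, 2) = 3 edges. P[all 3 edges red] = (1/2)^3, and likewise for blue, so P[monochromatic] = 2·(1/2)^3 = 2^{1 − 3} = 1/4.
Summing: E[X] = C(10, 3) · 2^{1 − 3} = 120 · 1/4 = 30.
Numerically: E[X] ≈ 30.000.

E[X] = C(10,3)·2^(1−C(3,2)) = 30 ≈ 30.000.


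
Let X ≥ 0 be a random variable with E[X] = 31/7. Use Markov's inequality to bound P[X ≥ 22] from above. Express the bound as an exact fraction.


μ = E[X] = 31/7, a = 22.
Markov: P[X ≥ 22] ≤ μ/a = (31/7)/22 = 31/154.
Numerically: ≈ 0.2013.
(Since a = 22 > μ = 4.4286, the bound 31/154 is < 1 and informative.)

P[X ≥ 22] ≤ 31/154 ≈ 0.2013.


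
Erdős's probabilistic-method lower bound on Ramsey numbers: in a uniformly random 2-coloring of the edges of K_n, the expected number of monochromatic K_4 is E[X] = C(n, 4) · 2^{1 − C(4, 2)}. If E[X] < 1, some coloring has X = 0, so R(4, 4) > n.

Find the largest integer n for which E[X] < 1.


We need C(n, 4) · 2^{1 − 6} < 1, i.e. C(n, 4) < 2^{6 − 1} = 32.
Check values of n near the boundary:
  n = 4: C(4, 4) = 1; 1 < 32? YES
  n = 5: C(5, 4) = 5; 5 < 32? YES
  n = 6: C(6, 4) = 15; 15 < 32? YES
  n = 7: C(7, 4) = 35; 35 < 32? NO
The largest n with C(n, 4) < 32 is n = 6 (where E[X] = 15/32 ≈ 0.4688). Hence R(4, 4) > 6, i.e. R(4, 4) ≥ 7.

Largest n = 6; hence R(4, 4) > 6.


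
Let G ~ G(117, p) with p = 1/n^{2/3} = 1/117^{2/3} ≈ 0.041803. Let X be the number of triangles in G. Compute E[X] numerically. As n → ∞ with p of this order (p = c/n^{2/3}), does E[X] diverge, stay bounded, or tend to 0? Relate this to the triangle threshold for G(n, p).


Number of potential triangles: C(117, 3) = 260130.
Each occurs with probability p³ ≈ (0.041803)³ ≈ 7.3051355e-05.
By linearity: E[X] = C(117, 3)·p³ ≈ 260130 · 7.3051355e-05 ≈ 19.00285.
Since α = 2/3 < 1, p = c/n^{2/3} ≫ 1/n is above the triangle threshold p ~ 1/n. Asymptotically E[X] ~ (c³/6)·n^{3(1−α)} = (1³/6)·n^{1} → ∞; triangles are abundant w.h.p.

E[X] ≈ 19.00285; in regime p = Θ(1/n^{2/3}) E[X] diverges (above the triangle threshold p ~ 1/n).


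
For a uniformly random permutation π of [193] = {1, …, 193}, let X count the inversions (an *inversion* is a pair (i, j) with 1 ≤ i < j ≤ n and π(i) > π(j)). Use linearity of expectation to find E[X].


Write X = Σ X_I over the C(193, 2) = 18528 pairs i < j, with X_I the indicator of one inversion.
There are 18528 indicators.
For each fixed pair i < j, the values π(i) and π(j) are two distinct elements of {1, …, 193} in uniformly random order; by symmetry P[π(i) > π(j)] = 1/2.
By linearity: E[X] = 18528 · (1/2) = C(193, 2) · (1/2) = 18528/2 = 9264 ≈ 9264.000.

E[X] = 9264 = 9264.000.


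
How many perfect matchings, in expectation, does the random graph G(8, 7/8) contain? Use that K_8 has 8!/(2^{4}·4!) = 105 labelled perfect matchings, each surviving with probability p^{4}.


K_8 has 8!/(2^{4}·4!) = 105 labelled perfect matchings.
For each such perfect matching H, let X_H = 1 if all 4 edges of H are present in G. Then P[X_H = 1] = p^{4} = (7/8)^{4} = 2401/4096.
By linearity of expectation: E[X] = Σ_H E[X_H] = 105 · p^{4} = 105 · 2401/4096 = 252105/4096.
Numerically: E[X] ≈ 61.5491.

E[X] = 105 · (7/8)^{4} = 252105/4096 ≈ 61.5491.


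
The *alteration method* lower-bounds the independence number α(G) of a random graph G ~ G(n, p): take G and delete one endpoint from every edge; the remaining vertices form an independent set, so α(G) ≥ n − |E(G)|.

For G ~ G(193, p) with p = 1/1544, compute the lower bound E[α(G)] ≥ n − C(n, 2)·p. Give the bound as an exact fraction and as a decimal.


E[|E(G)|] = C(193, 2)·p = 18528 · (1/1544) = 12.
E[α(G)] ≥ n − E[|E(G)|] = 193 − 12 = 181.
Numerically: ≈ 181.00000.
(This is only a lower bound; the true E[α(G)] may be larger.)

E[α(G)] ≥ 181 ≈ 181.00000.


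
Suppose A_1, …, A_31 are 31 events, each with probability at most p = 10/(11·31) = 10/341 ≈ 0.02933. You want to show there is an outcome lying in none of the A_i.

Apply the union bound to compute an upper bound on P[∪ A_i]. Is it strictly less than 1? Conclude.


Union bound: P[∪_{i=1}^{31} A_i] ≤ Σ_i P[A_i] ≤ 31·p = 31·(10/341) = 10/11.
Numerically: 10/11 ≈ 0.90909.
Is 10/11 < 1? YES.
Since P[∪ A_i] ≤ 10/11 < 1, the complement has P[∩ A_i^c] ≥ 1 − 10/11 = 1/11 > 0, so some outcome avoids every A_i.

31·p = 10/11 ≈ 0.90909; existence CERTIFIED by the union bound.


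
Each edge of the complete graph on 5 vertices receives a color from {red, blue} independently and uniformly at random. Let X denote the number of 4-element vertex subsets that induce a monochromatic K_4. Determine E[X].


Let X = Σ_S X_S over the C(5, 4) = 5 subsets S of size 4, where X_S = 1 if the K_4 on S is monochromatic.
For a fixed S, the K_4 on S has C(4, 2) = 6 edges. P[all 6 edges red] = (1/2)^6, and likewise for blue, so P[monochromatic] = 2·(1/2)^6 = 2^{1 − 6} = 1/32.
By linearity of expectation: E[X] = C(5, 4) · 2^{1 − 6} = 5 · 1/32 = 5/32.
Numerically: E[X] ≈ 0.156.

E[X] = C(5,4)·2^(1−C(4,2)) = 5/32 ≈ 0.156.


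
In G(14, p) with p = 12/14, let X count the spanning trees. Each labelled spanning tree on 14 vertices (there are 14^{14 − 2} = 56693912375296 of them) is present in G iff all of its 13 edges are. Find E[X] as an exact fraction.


K_14 has 14^{14 − 2} = 56693912375296 labelled spanning trees.
For each such spanning tree H, let X_H = 1 if all 13 edges of H are present in G. Then P[X_H = 1] = p^{13} = (6/7)^{13} = 13060694016/96889010407.
Summing the indicators: E[X] = Σ_H E[X_H] = 56693912375296 · p^{13} = 56693912375296 · 13060694016/96889010407 = 53496602689536/7.
Numerically: E[X] ≈ 7.6424e+12.

E[X] = 56693912375296 · (6/7)^{13} = 53496602689536/7 ≈ 7.6424e+12.


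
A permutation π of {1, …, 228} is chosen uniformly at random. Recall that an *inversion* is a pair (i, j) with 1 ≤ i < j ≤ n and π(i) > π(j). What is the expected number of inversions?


Write X = Σ X_I over the C(228, 2) = 25878 pairs i < j, with X_I the indicator of one inversion.
There are 25878 indicators.
For each fixed pair i < j, the values π(i) and π(j) are two distinct elements of {1, …, 228} in uniformly random order; by symmetry P[π(i) > π(j)] = 1/2.
By linearity: E[X] = 25878 · (1/2) = C(228, 2) · (1/2) = 25878/2 = 12939 ≈ 12939.00000.

E[X] = 12939 = 12939.00000.


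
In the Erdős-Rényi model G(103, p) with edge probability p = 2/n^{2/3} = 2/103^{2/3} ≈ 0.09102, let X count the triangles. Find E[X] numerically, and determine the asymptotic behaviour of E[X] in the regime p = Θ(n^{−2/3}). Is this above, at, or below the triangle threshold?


Number of potential triangles: C(103, 3) = 176851.
Each occurs with probability p³ ≈ (0.09102)³ ≈ 7.540767e-04.
By linearity: E[X] = C(103, 3)·p³ ≈ 176851 · 7.540767e-04 ≈ 133.3592.
Since α = 2/3 < 1, p = c/n^{2/3} ≫ 1/n is above the triangle threshold p ~ 1/n. Asymptotically E[X] ~ (c³/6)·n^{3(1−α)} = (2³/6)·n^{1} → ∞; triangles are abundant w.h.p.

E[X] ≈ 133.3592; in regime p = Θ(1/n^{2/3}) E[X] diverges (above the triangle threshold p ~ 1/n).


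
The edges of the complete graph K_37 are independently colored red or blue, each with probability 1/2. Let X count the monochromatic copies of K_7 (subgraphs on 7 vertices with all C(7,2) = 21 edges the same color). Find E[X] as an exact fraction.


Let X = Σ_S X_S over the C(37, 7) = 10295472 subsets S of size 7, where X_S = 1 if the K_7 on S is monochromatic.
For a fixed S, the K_7 on S has C(7, 2) = 21 edges. P[all 21 edges red] = (1/2)^21, and likewise for blue, so P[monochromatic] = 2·(1/2)^21 = 2^{1 − 21} = 1/1048576.
By linearity: E[X] = C(37, 7) · 2^{1 − 21} = 10295472 · 1/1048576 = 643467/65536.
Numerically: E[X] ≈ 9.8185.

E[X] = C(37,7)·2^(1−C(7,2)) = 643467/65536 ≈ 9.8185.


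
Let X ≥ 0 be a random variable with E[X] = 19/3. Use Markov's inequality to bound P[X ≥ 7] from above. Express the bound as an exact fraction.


μ = E[X] = 19/3, a = 7.
Markov: P[X ≥ 7] ≤ μ/a = (19/3)/7 = 19/21.
Numerically: ≈ 0.9048.
(Since a = 7 > μ = 6.3333, the bound 19/21 is < 1 and informative.)

P[X ≥ 7] ≤ 19/21 ≈ 0.9048.


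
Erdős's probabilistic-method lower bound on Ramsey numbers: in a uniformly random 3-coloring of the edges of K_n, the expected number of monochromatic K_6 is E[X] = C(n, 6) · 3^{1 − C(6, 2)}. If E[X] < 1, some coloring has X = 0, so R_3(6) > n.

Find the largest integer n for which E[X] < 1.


We need C(n, 6) · 3^{1 − 15} < 1, i.e. C(n, 6) < 3^{15 − 1} = 4782969.
Check values of n near the boundary:
  n = 38: C(38, 6) = 2760681; 2760681 < 4782969? YES
  n = 39: C(39, 6) = 3262623; 3262623 < 4782969? YES
  n = 40: C(40, 6) = 3838380; 3838380 < 4782969? YES
  n = 41: C(41, 6) = 4496388; 4496388 < 4782969? YES
  n = 42: C(42, 6) = 5245786; 5245786 < 4782969? NO
  n = 43: C(43, 6) = 6096454; 6096454 < 4782969? NO
The largest n with C(n, 6) < 4782969 is n = 41 (where E[X] = 1498796/1594323 ≈ 0.940083). Hence R_3(6) > 41, i.e. R_3(6) ≥ 42.

Largest n = 41; hence R_3(6) > 41.


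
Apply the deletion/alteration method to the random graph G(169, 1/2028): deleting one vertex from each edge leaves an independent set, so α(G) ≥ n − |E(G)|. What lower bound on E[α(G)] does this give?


E[|E(G)|] = C(169, 2)·p = 14196 · (1/2028) = 7.
E[α(G)] ≥ n − E[|E(G)|] = 169 − 7 = 162.
Numerically: ≈ 162.000000.
(This is only a lower bound; the true E[α(G)] may be larger.)

E[α(G)] ≥ 162 ≈ 162.000000.


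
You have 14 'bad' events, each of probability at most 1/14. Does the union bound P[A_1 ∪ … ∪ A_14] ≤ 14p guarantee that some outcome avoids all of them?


Union bound: P[∪_{i=1}^{14} A_i] ≤ Σ_i P[A_i] ≤ 14·p = 14·(1/14) = 1.
Numerically: 1 ≈ 1.000.
Is 1 < 1? NO.
Since the bound 1 is ≥ 1, the union bound is uninformative here; it does NOT by itself certify existence.

14·p = 1 ≈ 1.000; existence NOT certified by the union bound.


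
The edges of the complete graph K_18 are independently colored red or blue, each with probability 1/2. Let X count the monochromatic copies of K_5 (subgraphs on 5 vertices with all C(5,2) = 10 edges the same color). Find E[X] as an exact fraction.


Let X = Σ_S X_S over the C(18, 5) = 8568 subsets S of size 5, where X_S = 1 if the K_5 on S is monochromatic.
For a fixed S, the K_5 on S has C(5, 2) = 10 edges. P[all 10 edges red] = (1/2)^10, and likewise for blue, so P[monochromatic] = 2·(1/2)^10 = 2^{1 − 10} = 1/512.
By linearity: E[X] = C(18, 5) · 2^{1 − 10} = 8568 · 1/512 = 1071/64.
Numerically: E[X] ≈ 16.7344.

E[X] = C(18,5)·2^(1−C(5,2)) = 1071/64 ≈ 16.7344.


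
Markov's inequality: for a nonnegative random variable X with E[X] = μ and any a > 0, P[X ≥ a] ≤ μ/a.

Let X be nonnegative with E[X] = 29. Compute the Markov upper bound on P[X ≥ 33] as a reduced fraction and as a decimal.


μ = E[X] = 29, a = 33.
Markov: P[X ≥ 33] ≤ μ/a = (29)/33 = 29/33.
Numerically: ≈ 0.87879.
(Since a = 33 > μ = 29.00000, the bound 29/33 is < 1 and informative.)

P[X ≥ 33] ≤ 29/33 ≈ 0.87879.


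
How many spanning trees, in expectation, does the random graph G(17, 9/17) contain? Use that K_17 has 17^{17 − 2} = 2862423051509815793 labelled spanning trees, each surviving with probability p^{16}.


K_17 has 17^{17 − 2} = 2862423051509815793 labelled spanning trees.
For each such spanning tree H, let X_H = 1 if all 16 edges of H are present in G. Then P[X_H = 1] = p^{16} = (9/17)^{16} = 1853020188851841/48661191875666868481.
By linearity of expectation: E[X] = Σ_H E[X_H] = 2862423051509815793 · p^{16} = 2862423051509815793 · 1853020188851841/48661191875666868481 = 1853020188851841/17.
Numerically: E[X] ≈ 1.09e+14.

E[X] = 2862423051509815793 · (9/17)^{16} = 1853020188851841/17 ≈ 1.09e+14.


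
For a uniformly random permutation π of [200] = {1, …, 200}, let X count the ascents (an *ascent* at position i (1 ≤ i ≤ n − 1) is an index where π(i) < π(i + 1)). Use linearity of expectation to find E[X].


Write X = Σ X_I over i = 1, …, 199, with X_I the indicator of one ascent.
There are 199 indicators.
For each fixed i, the pair (π(i), π(i+1)) is a uniformly random ordered pair of distinct values from {1, …, 200}; by symmetry P[π(i) < π(i+1)] = 1/2.
By linearity: E[X] = 199 · (1/2) = (200 − 1) · (1/2) = 199/2 ≈ 99.5000.

E[X] = 199/2 = 99.5000.


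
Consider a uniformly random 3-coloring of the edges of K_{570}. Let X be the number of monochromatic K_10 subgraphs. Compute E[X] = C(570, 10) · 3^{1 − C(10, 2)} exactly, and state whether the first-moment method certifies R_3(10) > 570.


E[X] = C(570, 10) · 3^{1 − 45} = 921524823451961408691 · 3^{−44} = 921524823451961408691/984770902183611232881.
As a reduced fraction: E[X] = 34130549016739311433/36472996377170786403 ≈ 0.9358.
Is E[X] < 1? YES.
Since E[X] < 1, there exists a 3-coloring of K_{570} with no monochromatic K_10; hence R_3(10) > 570.

E[X] = 34130549016739311433/36472996377170786403 ≈ 0.9358; E[X] < 1, so R_3(10) > 570.


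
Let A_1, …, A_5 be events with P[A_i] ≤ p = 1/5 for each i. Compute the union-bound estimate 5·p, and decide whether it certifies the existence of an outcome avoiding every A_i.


Union bound: P[∪_{i=1}^{5} A_i] ≤ Σ_i P[A_i] ≤ 5·p = 5·(1/5) = 1.
Numerically: 1 ≈ 1.000.
Is 1 < 1? NO.
Since the bound 1 is ≥ 1, the union bound is uninformative here; it does NOT by itself certify existence.

5·p = 1 ≈ 1.000; existence NOT certified by the union bound.


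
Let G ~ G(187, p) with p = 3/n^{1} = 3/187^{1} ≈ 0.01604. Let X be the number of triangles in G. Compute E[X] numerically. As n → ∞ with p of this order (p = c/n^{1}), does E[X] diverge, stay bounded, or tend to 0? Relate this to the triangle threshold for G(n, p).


Number of potential triangles: C(187, 3) = 1072445.
Each occurs with probability p³ ≈ (0.01604)³ ≈ 4.128944e-06.
By linearity: E[X] = C(187, 3)·p³ ≈ 1072445 · 4.128944e-06 ≈ 4.4281.
Here α = 1, so p = 3/n is exactly at the triangle threshold p ~ 1/n. Asymptotically E[X] → c³/6 = 3³/6 = 9/2 ≈ 4.5000, a bounded constant. In this regime the triangle count is asymptotically Poisson(c³/6).

E[X] ≈ 4.4281; in regime p = Θ(1/n^{1}) E[X] stays bounded (at the triangle threshold p ~ 1/n).


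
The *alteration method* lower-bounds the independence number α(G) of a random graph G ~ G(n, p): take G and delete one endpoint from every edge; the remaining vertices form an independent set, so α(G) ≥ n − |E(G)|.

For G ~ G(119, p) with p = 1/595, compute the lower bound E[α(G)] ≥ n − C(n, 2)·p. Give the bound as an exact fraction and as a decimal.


E[|E(G)|] = C(119, 2)·p = 7021 · (1/595) = 59/5.
E[α(G)] ≥ n − E[|E(G)|] = 119 − 59/5 = 536/5.
Numerically: ≈ 107.20000.
(This is only a lower bound; the true E[α(G)] may be larger.)

E[α(G)] ≥ 536/5 ≈ 107.20000.


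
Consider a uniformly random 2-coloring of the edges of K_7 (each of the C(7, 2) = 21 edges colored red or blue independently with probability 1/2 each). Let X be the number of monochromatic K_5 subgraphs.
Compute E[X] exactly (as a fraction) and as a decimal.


Let X = Σ_S X_S over the C(7, 5) = 21 subsets S of size 5, where X_S = 1 if the K_5 on S is monochromatic.
For a fixed S, the K_5 on S has C(5, 2) = 10 edges. P[all 10 edges red] = (1/2)^10, and likewise for blue, so P[monochromatic] = 2·(1/2)^10 = 2^{1 − 10} = 1/512.
By linearity: E[X] = C(7, 5) · 2^{1 − 10} = 21 · 1/512 = 21/512.
Numerically: E[X] ≈ 0.041.

E[X] = C(7,5)·2^(1−C(5,2)) = 21/512 ≈ 0.041.


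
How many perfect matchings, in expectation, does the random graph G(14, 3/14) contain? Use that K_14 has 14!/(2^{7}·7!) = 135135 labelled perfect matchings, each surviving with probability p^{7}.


K_14 has 14!/(2^{7}·7!) = 135135 labelled perfect matchings.
For each such perfect matching H, let X_H = 1 if all 7 edges of H are present in G. Then P[X_H = 1] = p^{7} = (3/14)^{7} = 2187/105413504.
Summing the indicators: E[X] = Σ_H E[X_H] = 135135 · p^{7} = 135135 · 2187/105413504 = 42220035/15059072.
Numerically: E[X] ≈ 2.80363.

E[X] = 135135 · (3/14)^{7} = 42220035/15059072 ≈ 2.80363.


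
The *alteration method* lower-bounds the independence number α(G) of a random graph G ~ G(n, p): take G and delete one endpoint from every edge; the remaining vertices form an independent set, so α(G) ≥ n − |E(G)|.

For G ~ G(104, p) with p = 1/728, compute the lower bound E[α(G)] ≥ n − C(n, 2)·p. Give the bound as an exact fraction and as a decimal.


E[|E(G)|] = C(104, 2)·p = 5356 · (1/728) = 103/14.
E[α(G)] ≥ n − E[|E(G)|] = 104 − 103/14 = 1353/14.
Numerically: ≈ 96.64286.
(This is only a lower bound; the true E[α(G)] may be larger.)

E[α(G)] ≥ 1353/14 ≈ 96.64286.


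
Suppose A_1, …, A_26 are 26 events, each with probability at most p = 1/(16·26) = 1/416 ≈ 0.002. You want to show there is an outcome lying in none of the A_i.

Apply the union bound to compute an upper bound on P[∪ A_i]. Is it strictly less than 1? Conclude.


Union bound: P[∪_{i=1}^{26} A_i] ≤ Σ_i P[A_i] ≤ 26·p = 26·(1/416) = 1/16.
Numerically: 1/16 ≈ 0.062.
Is 1/16 < 1? YES.
Since P[∪ A_i] ≤ 1/16 < 1, the complement has P[∩ A_i^c] ≥ 1 − 1/16 = 15/16 > 0, so some outcome avoids every A_i.

26·p = 1/16 ≈ 0.062; existence CERTIFIED by the union bound.


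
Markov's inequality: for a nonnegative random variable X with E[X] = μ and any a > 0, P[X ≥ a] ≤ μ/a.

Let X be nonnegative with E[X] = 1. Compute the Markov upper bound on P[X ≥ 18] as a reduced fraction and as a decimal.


μ = E[X] = 1, a = 18.
Markov: P[X ≥ 18] ≤ μ/a = (1)/18 = 1/18.
Numerically: ≈ 0.055556.
(Since a = 18 > μ = 1.000000, the bound 1/18 is < 1 and informative.)

P[X ≥ 18] ≤ 1/18 ≈ 0.055556.


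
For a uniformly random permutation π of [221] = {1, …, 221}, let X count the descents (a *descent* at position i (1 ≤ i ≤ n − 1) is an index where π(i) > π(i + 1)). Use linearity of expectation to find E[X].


Write X = Σ X_I over i = 1, …, 220, with X_I the indicator of one descent.
There are 220 indicators.
For each fixed i, the pair (π(i), π(i+1)) is a uniformly random ordered pair of distinct values from {1, …, 221}; by symmetry P[π(i) > π(i+1)] = 1/2.
By linearity: E[X] = 220 · (1/2) = (221 − 1) · (1/2) = 110 ≈ 110.0000.

E[X] = 110 = 110.0000.


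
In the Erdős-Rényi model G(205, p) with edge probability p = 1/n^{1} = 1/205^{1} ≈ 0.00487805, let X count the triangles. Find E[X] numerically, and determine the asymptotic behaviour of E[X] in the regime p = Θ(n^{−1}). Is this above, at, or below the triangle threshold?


Number of potential triangles: C(205, 3) = 1414910.
Each occurs with probability p³ ≈ (0.00487805)³ ≈ 1.16074926e-07.
By linearity: E[X] = C(205, 3)·p³ ≈ 1414910 · 1.16074926e-07 ≈ 0.164236.
Here α = 1, so p = 1/n is exactly at the triangle threshold p ~ 1/n. Asymptotically E[X] → c³/6 = 1³/6 = 1/6 ≈ 0.166667, a bounded constant. In this regime the triangle count is asymptotically Poisson(c³/6).

E[X] ≈ 0.164236; in regime p = Θ(1/n^{1}) E[X] stays bounded (at the triangle threshold p ~ 1/n).


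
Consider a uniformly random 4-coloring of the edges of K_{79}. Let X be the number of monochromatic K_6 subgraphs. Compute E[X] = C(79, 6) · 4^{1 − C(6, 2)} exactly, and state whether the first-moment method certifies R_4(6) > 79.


E[X] = C(79, 6) · 4^{1 − 15} = 277962685 · 4^{−14} = 277962685/268435456.
As a reduced fraction: E[X] = 277962685/268435456 ≈ 1.035.
Is E[X] < 1? NO.
Since E[X] ≥ 1, the first-moment bound is inconclusive at n = 79; it does NOT by itself certify R_4(6) > 79.

E[X] = 277962685/268435456 ≈ 1.035; E[X] ≥ 1; first-moment method inconclusive here.


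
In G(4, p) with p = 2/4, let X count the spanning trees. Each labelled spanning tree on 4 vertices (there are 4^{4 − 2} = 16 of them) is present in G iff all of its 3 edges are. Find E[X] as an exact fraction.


K_4 has 4^{4 − 2} = 16 labelled spanning trees.
For each such spanning tree H, let X_H = 1 if all 3 edges of H are present in G. Then P[X_H = 1] = p^{3} = (1/2)^{3} = 1/8.
By linearity of expectation: E[X] = Σ_H E[X_H] = 16 · p^{3} = 16 · 1/8 = 2.
Numerically: E[X] ≈ 2.

E[X] = 16 · (1/2)^{3} = 2 ≈ 2.


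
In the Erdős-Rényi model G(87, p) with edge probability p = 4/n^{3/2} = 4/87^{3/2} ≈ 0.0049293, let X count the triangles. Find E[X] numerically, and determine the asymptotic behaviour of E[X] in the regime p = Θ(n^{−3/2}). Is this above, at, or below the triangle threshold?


Number of potential triangles: C(87, 3) = 105995.
Each occurs with probability p³ ≈ (0.0049293)³ ≈ 1.1976870e-07.
By linearity: E[X] = C(87, 3)·p³ ≈ 105995 · 1.1976870e-07 ≈ 0.01269.
Since α = 3/2 > 1, p = c/n^{3/2} = o(1/n) is below the triangle threshold p ~ 1/n. Asymptotically E[X] ~ (c³/6)·n^{3(1−α)} = (4³/6)·n^{-1.5} → 0, so by Markov's inequality G has no triangles w.h.p.

E[X] ≈ 0.01269; in regime p = Θ(1/n^{3/2}) E[X] tends to 0 (below the triangle threshold p ~ 1/n).


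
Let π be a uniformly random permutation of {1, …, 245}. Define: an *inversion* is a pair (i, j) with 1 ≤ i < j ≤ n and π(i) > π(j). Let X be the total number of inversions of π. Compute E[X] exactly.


Write X = Σ X_I over the C(245, 2) = 29890 pairs i < j, with X_I the indicator of one inversion.
There are 29890 indicators.
For each fixed pair i < j, the values π(i) and π(j) are two distinct elements of {1, …, 245} in uniformly random order; by symmetry P[π(i) > π(j)] = 1/2.
By linearity: E[X] = 29890 · (1/2) = C(245, 2) · (1/2) = 29890/2 = 14945 ≈ 14945.00000.

E[X] = 14945 = 14945.00000.


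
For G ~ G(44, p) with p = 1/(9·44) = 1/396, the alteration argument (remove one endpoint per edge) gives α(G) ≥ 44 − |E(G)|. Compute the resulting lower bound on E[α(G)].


E[|E(G)|] = C(44, 2)·p = 946 · (1/396) = 43/18.
E[α(G)] ≥ n − E[|E(G)|] = 44 − 43/18 = 749/18.
Numerically: ≈ 41.611.
(This is only a lower bound; the true E[α(G)] may be larger.)

E[α(G)] ≥ 749/18 ≈ 41.611.


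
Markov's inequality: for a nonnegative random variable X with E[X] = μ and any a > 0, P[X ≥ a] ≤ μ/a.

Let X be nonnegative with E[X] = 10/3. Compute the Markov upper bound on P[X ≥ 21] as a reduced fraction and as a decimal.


μ = E[X] = 10/3, a = 21.
Markov: P[X ≥ 21] ≤ μ/a = (10/3)/21 = 10/63.
Numerically: ≈ 0.15873.
(Since a = 21 > μ = 3.33333, the bound 10/63 is < 1 and informative.)

P[X ≥ 21] ≤ 10/63 ≈ 0.15873.


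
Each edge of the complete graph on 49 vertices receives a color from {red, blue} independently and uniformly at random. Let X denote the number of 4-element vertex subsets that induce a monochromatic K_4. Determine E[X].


Let X = Σ_S X_S over the C(49, 4) = 211876 subsets S of size 4, where X_S = 1 if the K_4 on S is monochromatic.
For a fixed S, the K_4 on S has C(4, 2) = 6 edges. P[all 6 edges red] = (1/2)^6, and likewise for blue, so P[monochromatic] = 2·(1/2)^6 = 2^{1 − 6} = 1/32.
By linearity: E[X] = C(49, 4) · 2^{1 − 6} = 211876 · 1/32 = 52969/8.
Numerically: E[X] ≈ 6621.1250.

E[X] = C(49,4)·2^(1−C(4,2)) = 52969/8 ≈ 6621.1250.


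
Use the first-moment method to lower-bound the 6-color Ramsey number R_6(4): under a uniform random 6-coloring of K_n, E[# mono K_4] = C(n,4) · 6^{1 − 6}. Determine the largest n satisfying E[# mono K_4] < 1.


We need C(n, 4) · 6^{1 − 6} < 1, i.e. C(n, 4) < 6^{6 − 1} = 7776.
Check values of n near the boundary:
  n = 18: C(18, 4) = 3060; 3060 < 7776? YES
  n = 19: C(19, 4) = 3876; 3876 < 7776? YES
  n = 20: C(20, 4) = 4845; 4845 < 7776? YES
  n = 21: C(21, 4) = 5985; 5985 < 7776? YES
  n = 22: C(22, 4) = 7315; 7315 < 7776? YES
  n = 23: C(23, 4) = 8855; 8855 < 7776? NO
  n = 24: C(24, 4) = 10626; 10626 < 7776? NO
The largest n with C(n, 4) < 7776 is n = 22 (where E[X] = 7315/7776 ≈ 0.9407150). Hence R_6(4) > 22, i.e. R_6(4) ≥ 23.

Largest n = 22; hence R_6(4) > 22.


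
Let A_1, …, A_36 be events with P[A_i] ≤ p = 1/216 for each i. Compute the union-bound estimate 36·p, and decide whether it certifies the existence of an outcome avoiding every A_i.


Union bound: P[∪_{i=1}^{36} A_i] ≤ Σ_i P[A_i] ≤ 36·p = 36·(1/216) = 1/6.
Numerically: 1/6 ≈ 0.1666667.
Is 1/6 < 1? YES.
Since P[∪ A_i] ≤ 1/6 < 1, the complement has P[∩ A_i^c] ≥ 1 − 1/6 = 5/6 > 0, so some outcome avoids every A_i.

36·p = 1/6 ≈ 0.1666667; existence CERTIFIED by the union bound.


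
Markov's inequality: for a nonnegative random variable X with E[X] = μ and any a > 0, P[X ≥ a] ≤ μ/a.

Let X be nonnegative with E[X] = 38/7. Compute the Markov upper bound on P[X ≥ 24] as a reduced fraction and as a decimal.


μ = E[X] = 38/7, a = 24.
Markov: P[X ≥ 24] ≤ μ/a = (38/7)/24 = 19/84.
Numerically: ≈ 0.22619.
(Since a = 24 > μ = 5.42857, the bound 19/84 is < 1 and informative.)

P[X ≥ 24] ≤ 19/84 ≈ 0.22619.


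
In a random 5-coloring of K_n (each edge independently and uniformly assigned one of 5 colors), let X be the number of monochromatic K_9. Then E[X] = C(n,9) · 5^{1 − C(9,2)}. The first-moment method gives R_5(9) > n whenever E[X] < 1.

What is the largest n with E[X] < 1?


We need C(n, 9) · 5^{1 − 36} < 1, i.e. C(n, 9) < 5^{36 − 1} = 2910383045673370361328125.
Check values of n near the boundary:
  n = 2170: C(2170, 9) = 2891746779868845075610510; 2891746779868845075610510 < 2910383045673370361328125? YES
  n = 2171: C(2171, 9) = 2903784578674959601827205; 2903784578674959601827205 < 2910383045673370361328125? YES
  n = 2172: C(2172, 9) = 2915866900084148060642020; 2915866900084148060642020 < 2910383045673370361328125? NO
  n = 2173: C(2173, 9) = 2927993888115921319674265; 2927993888115921319674265 < 2910383045673370361328125? NO
The largest n with C(n, 9) < 2910383045673370361328125 is n = 2171 (where E[X] = 580756915734991920365441/582076609134674072265625 ≈ 0.9977328). Hence R_5(9) > 2171, i.e. R_5(9) ≥ 2172.

Largest n = 2171; hence R_5(9) > 2171.


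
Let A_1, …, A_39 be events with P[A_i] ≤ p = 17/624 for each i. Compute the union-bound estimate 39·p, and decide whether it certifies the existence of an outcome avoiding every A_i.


Union bound: P[∪_{i=1}^{39} A_i] ≤ Σ_i P[A_i] ≤ 39·p = 39·(17/624) = 17/16.
Numerically: 17/16 ≈ 1.062.
Is 17/16 < 1? NO.
Since the bound 17/16 is ≥ 1, the union bound is uninformative here; it does NOT by itself certify existence.

39·p = 17/16 ≈ 1.062; existence NOT certified by the union bound.


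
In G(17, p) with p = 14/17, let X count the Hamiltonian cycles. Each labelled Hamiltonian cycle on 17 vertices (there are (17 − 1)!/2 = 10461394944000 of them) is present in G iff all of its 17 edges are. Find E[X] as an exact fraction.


K_17 has (17 − 1)!/2 = 10461394944000 labelled Hamiltonian cycles.
For each such Hamiltonian cycle H, let X_H = 1 if all 17 edges of H are present in G. Then P[X_H = 1] = p^{17} = (14/17)^{17} = 30491346729331195904/827240261886336764177.
Summing the indicators: E[X] = Σ_H E[X_H] = 10461394944000 · p^{17} = 10461394944000 · 30491346729331195904/827240261886336764177 = 318982020509976309331579109376000/827240261886336764177.
Numerically: E[X] ≈ 3.85598e+11.

E[X] = 10461394944000 · (14/17)^{17} = 318982020509976309331579109376000/827240261886336764177 ≈ 3.85598e+11.


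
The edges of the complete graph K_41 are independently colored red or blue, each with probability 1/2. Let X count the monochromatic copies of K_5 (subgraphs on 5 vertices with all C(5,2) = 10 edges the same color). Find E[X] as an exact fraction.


Let X = Σ_S X_S over the C(41, 5) = 749398 subsets S of size 5, where X_S = 1 if the K_5 on S is monochromatic.
For a fixed S, the K_5 on S has C(5, 2) = 10 edges. P[all 10 edges red] = (1/2)^10, and likewise for blue, so P[monochromatic] = 2·(1/2)^10 = 2^{1 − 10} = 1/512.
Summing: E[X] = C(41, 5) · 2^{1 − 10} = 749398 · 1/512 = 374699/256.
Numerically: E[X] ≈ 1463.667969.

E[X] = C(41,5)·2^(1−C(5,2)) = 374699/256 ≈ 1463.667969.


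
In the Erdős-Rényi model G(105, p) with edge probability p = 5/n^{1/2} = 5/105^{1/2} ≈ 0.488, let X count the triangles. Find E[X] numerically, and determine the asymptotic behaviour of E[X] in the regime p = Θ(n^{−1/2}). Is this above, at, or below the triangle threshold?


Number of potential triangles: C(105, 3) = 187460.
Each occurs with probability p³ ≈ (0.488)³ ≈ 1.16179e-01.
By linearity: E[X] = C(105, 3)·p³ ≈ 187460 · 1.16179e-01 ≈ 21778.837.
Since α = 1/2 < 1, p = c/n^{1/2} ≫ 1/n is above the triangle threshold p ~ 1/n. Asymptotically E[X] ~ (c³/6)·n^{3(1−α)} = (5³/6)·n^{1.5} → ∞; triangles are abundant w.h.p.

E[X] ≈ 21778.837; in regime p = Θ(1/n^{1/2}) E[X] diverges (above the triangle threshold p ~ 1/n).


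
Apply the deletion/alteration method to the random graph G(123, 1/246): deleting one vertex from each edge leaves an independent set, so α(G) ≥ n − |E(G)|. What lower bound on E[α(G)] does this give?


E[|E(G)|] = C(123, 2)·p = 7503 · (1/246) = 61/2.
E[α(G)] ≥ n − E[|E(G)|] = 123 − 61/2 = 185/2.
Numerically: ≈ 92.5000.
(This is only a lower bound; the true E[α(G)] may be larger.)

E[α(G)] ≥ 185/2 ≈ 92.5000.


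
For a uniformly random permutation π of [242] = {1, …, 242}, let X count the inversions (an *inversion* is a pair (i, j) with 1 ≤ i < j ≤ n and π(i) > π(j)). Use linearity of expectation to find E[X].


Write X = Σ X_I over the C(242, 2) = 29161 pairs i < j, with X_I the indicator of one inversion.
There are 29161 indicators.
For each fixed pair i < j, the values π(i) and π(j) are two distinct elements of {1, …, 242} in uniformly random order; by symmetry P[π(i) > π(j)] = 1/2.
By linearity: E[X] = 29161 · (1/2) = C(242, 2) · (1/2) = 29161/2 = 29161/2 ≈ 14580.5000.

E[X] = 29161/2 = 14580.5000.


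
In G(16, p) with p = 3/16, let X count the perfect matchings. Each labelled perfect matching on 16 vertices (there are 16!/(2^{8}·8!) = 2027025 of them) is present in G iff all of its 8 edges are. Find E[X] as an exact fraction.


K_16 has 16!/(2^{8}·8!) = 2027025 labelled perfect matchings.
For each such perfect matching H, let X_H = 1 if all 8 edges of H are present in G. Then P[X_H = 1] = p^{8} = (3/16)^{8} = 6561/4294967296.
Summing the indicators: E[X] = Σ_H E[X_H] = 2027025 · p^{8} = 2027025 · 6561/4294967296 = 13299311025/4294967296.
Numerically: E[X] ≈ 3.096.

E[X] = 2027025 · (3/16)^{8} = 13299311025/4294967296 ≈ 3.096.
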